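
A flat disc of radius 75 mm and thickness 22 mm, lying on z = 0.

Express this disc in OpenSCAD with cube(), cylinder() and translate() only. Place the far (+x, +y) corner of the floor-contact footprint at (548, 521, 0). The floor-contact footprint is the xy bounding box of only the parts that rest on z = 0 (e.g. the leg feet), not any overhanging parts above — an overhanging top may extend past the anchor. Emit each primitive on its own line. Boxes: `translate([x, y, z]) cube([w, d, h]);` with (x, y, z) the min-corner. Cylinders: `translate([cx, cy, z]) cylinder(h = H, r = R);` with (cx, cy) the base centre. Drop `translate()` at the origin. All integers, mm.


translate([473, 446, 0]) cylinder(h = 22, r = 75);


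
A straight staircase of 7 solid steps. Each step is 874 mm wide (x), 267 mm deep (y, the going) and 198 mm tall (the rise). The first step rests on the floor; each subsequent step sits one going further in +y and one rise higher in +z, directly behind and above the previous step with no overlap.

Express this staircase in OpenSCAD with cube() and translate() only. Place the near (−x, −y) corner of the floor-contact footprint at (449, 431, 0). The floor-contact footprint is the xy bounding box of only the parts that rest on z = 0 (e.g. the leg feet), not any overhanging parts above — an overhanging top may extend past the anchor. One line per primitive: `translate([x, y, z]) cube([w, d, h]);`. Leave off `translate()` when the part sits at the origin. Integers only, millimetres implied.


translate([449, 431, 0]) cube([874, 267, 198]);
translate([449, 698, 198]) cube([874, 267, 198]);
translate([449, 965, 396]) cube([874, 267, 198]);
translate([449, 1232, 594]) cube([874, 267, 198]);
translate([449, 1499, 792]) cube([874, 267, 198]);
translate([449, 1766, 990]) cube([874, 267, 198]);
translate([449, 2033, 1188]) cube([874, 267, 198]);


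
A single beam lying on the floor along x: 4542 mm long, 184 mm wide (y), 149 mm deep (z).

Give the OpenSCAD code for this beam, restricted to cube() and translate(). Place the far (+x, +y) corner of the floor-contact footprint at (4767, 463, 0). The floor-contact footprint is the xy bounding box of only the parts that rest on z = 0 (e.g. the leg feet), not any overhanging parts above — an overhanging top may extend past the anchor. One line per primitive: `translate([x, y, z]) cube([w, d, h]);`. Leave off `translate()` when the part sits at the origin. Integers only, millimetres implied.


translate([225, 279, 0]) cube([4542, 184, 149]);


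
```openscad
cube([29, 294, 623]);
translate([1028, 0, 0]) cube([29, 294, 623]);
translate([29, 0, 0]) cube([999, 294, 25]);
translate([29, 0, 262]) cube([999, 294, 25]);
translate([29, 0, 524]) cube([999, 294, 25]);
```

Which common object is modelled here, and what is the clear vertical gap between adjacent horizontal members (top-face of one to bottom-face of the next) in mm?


A bookshelf. The clear shelf gap is 237 mm.

Two tall side panels with 3 horizontal boards between them — a bookshelf. The first two shelf undersides are at z = 0 and z = 262; with shelf thickness 25, the clear gap is 262 − 0 − 25 = 237 mm.


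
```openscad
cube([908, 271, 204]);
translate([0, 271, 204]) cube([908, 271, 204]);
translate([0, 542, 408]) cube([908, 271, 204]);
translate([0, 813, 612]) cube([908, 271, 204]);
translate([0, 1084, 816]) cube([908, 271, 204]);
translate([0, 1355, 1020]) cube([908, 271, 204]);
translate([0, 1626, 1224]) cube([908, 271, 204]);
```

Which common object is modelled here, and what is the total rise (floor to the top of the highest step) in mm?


A staircase. The total rise is 1428 mm.

7 identical blocks, each offset up and back from the previous — a staircase. Each step is 204 mm tall and there are 7 of them, so the total rise is 7 × 204 = 1428 mm.


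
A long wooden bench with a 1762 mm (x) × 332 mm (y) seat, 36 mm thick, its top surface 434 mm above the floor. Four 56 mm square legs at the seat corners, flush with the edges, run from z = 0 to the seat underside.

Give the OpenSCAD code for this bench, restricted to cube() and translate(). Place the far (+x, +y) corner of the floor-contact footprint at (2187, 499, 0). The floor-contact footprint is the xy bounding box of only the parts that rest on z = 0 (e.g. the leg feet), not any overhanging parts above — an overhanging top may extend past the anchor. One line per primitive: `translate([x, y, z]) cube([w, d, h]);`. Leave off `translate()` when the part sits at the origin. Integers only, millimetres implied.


translate([425, 167, 398]) cube([1762, 332, 36]);
translate([425, 167, 0]) cube([56, 56, 398]);
translate([425, 443, 0]) cube([56, 56, 398]);
translate([2131, 167, 0]) cube([56, 56, 398]);
translate([2131, 443, 0]) cube([56, 56, 398]);


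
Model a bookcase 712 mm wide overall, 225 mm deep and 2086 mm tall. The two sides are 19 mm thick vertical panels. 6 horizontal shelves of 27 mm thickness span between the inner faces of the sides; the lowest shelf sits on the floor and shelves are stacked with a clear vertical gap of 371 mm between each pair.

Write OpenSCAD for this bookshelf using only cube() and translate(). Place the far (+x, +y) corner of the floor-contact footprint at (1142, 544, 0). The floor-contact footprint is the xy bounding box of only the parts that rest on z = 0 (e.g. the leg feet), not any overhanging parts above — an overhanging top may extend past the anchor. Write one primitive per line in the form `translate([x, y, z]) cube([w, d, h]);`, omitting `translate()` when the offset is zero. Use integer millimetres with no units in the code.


translate([430, 319, 0]) cube([19, 225, 2086]);
translate([1123, 319, 0]) cube([19, 225, 2086]);
translate([449, 319, 0]) cube([674, 225, 27]);
translate([449, 319, 398]) cube([674, 225, 27]);
translate([449, 319, 796]) cube([674, 225, 27]);
translate([449, 319, 1194]) cube([674, 225, 27]);
translate([449, 319, 1592]) cube([674, 225, 27]);
translate([449, 319, 1990]) cube([674, 225, 27]);


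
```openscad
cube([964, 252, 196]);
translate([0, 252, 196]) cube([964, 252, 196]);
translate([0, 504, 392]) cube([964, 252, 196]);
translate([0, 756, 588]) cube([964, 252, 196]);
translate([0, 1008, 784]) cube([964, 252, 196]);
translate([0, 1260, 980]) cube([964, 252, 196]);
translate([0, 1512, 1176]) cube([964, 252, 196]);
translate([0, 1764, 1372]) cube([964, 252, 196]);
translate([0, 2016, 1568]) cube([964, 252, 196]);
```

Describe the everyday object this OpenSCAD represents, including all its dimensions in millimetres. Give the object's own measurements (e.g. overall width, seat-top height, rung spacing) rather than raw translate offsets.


A straight staircase of 9 solid steps. Each step is 964 mm wide (x), 252 mm deep (y, the going) and 196 mm tall (the rise). The first step rests on the floor; each subsequent step sits one going further in +y and one rise higher in +z, directly behind and above the previous step with no overlap.


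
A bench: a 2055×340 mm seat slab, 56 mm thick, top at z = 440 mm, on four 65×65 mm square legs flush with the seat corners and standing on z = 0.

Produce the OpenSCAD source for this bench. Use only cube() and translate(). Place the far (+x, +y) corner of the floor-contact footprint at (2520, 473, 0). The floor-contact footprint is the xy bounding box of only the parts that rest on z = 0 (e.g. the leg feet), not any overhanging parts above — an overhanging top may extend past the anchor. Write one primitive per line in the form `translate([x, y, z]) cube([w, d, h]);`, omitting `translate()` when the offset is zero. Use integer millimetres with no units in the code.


translate([465, 133, 384]) cube([2055, 340, 56]);
translate([465, 133, 0]) cube([65, 65, 384]);
translate([465, 408, 0]) cube([65, 65, 384]);
translate([2455, 133, 0]) cube([65, 65, 384]);
translate([2455, 408, 0]) cube([65, 65, 384]);


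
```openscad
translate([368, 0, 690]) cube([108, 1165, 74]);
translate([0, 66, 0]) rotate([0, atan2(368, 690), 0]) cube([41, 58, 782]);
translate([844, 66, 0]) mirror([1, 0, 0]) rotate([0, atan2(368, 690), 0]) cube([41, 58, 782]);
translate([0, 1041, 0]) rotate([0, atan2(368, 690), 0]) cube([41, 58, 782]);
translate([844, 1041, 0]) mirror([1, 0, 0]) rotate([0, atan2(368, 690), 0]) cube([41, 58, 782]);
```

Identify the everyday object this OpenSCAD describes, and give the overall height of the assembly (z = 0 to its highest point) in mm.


A sawhorse. The overall height is 764 mm.

A beam across two mirrored pairs of raked legs — a sawhorse. The beam's underside is at z = 690 (matching the legs' vertical rise in atan2(368, 690)) and the beam is 74 mm tall, so its top is at 690 + 74 = 764 mm. The raked legs top out at the beam's underside, so that is the highest point.


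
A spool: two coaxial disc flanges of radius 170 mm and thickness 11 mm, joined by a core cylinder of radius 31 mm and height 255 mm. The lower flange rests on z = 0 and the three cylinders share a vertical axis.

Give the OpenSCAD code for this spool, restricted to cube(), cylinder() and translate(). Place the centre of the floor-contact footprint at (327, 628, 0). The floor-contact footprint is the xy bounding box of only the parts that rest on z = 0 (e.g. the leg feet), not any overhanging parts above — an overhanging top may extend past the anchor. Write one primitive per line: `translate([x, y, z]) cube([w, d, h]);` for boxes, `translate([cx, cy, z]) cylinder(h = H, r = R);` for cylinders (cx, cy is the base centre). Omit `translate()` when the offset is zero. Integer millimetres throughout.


translate([327, 628, 0]) cylinder(h = 11, r = 170);
translate([327, 628, 11]) cylinder(h = 255, r = 31);
translate([327, 628, 266]) cylinder(h = 11, r = 170);


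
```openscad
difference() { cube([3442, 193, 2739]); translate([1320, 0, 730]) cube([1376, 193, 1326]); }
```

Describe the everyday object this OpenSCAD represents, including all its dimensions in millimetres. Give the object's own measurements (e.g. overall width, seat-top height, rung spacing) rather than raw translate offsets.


A wall 3442 mm long (x), 193 mm thick (y), 2739 mm tall, with a rectangular window opening cut through it. The opening is 1376 mm wide and 1326 mm tall; its sill is at z = 730 mm and its near (−x) edge is 1320 mm from the wall's −x end. The opening passes through the full wall thickness.


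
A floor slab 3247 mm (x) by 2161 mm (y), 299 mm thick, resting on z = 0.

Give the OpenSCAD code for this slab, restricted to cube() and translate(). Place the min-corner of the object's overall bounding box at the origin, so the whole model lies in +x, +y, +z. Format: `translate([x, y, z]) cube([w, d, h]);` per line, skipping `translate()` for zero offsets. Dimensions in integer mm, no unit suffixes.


cube([3247, 2161, 299]);


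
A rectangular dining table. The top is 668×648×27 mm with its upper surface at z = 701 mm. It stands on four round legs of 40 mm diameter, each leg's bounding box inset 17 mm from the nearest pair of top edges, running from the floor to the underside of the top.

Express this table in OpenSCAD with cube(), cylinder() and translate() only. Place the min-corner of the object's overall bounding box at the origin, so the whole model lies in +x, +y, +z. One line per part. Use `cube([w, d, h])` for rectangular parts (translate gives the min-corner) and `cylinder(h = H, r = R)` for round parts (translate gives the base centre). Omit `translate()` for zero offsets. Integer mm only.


translate([0, 0, 674]) cube([668, 648, 27]);
translate([37, 37, 0]) cylinder(h = 674, r = 20);
translate([631, 37, 0]) cylinder(h = 674, r = 20);
translate([37, 611, 0]) cylinder(h = 674, r = 20);
translate([631, 611, 0]) cylinder(h = 674, r = 20);


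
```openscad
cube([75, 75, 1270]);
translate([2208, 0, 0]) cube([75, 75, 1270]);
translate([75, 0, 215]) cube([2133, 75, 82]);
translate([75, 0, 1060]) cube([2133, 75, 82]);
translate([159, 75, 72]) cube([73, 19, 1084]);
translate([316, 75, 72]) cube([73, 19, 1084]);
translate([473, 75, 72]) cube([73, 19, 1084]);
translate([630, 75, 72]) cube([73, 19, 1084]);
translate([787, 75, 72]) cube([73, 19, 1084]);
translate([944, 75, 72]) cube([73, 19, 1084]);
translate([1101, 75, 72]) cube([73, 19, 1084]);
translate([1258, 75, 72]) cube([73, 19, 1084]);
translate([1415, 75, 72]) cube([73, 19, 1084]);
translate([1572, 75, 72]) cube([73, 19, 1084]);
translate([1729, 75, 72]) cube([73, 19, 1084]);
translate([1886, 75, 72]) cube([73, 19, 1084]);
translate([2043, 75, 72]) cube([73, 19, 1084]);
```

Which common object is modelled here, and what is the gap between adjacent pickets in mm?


A fence section. The picket gap is 84 mm.

Two posts, two rails, 13 pickets — a fence section. Span 2133 mm holds 13 pickets of 73 mm with 14 equal gaps: ⌊(2133 − 13·73) / 14⌋ = 84 mm.


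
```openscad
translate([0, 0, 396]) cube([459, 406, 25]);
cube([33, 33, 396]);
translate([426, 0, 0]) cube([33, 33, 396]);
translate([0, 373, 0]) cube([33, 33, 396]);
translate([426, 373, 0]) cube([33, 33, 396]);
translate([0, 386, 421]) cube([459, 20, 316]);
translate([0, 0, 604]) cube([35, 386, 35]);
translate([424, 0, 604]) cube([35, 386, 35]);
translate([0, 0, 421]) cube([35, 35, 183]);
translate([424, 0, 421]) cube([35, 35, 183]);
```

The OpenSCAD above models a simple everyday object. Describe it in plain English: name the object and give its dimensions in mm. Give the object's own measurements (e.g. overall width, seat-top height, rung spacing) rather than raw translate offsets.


A chair. The seat is a 459×406×25 mm slab with its top at z = 421 mm, on four 33×33 mm corner legs (flush with the seat edges, standing on z = 0). A flat backrest 20 mm thick, 316 mm tall, spans the full seat width and rises from the seat top along its +y edge, rear face flush with the rear of the seat. Two armrests of 35×35 mm section run along each side from the seat's front edge to the front of the backrest, top faces 218 mm above the seat top and outer faces flush with the seat's x-edges; a 35×35 mm post under the front of each armrest stands on the seat at the front corner.


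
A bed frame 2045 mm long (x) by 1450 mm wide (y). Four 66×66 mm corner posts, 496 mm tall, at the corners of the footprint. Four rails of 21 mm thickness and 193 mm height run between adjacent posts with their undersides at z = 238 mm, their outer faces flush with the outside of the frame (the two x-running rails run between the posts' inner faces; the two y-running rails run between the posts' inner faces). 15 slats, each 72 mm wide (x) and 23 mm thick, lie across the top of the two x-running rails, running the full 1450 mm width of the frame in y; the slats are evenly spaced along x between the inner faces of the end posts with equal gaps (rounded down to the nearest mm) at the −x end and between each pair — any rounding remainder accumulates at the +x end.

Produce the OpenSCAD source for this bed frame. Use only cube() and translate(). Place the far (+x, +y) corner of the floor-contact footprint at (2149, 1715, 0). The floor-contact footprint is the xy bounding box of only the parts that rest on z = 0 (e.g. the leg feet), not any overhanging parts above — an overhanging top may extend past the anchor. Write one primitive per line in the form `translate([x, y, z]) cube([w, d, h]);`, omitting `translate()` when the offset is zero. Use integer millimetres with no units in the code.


translate([104, 265, 0]) cube([66, 66, 496]);
translate([104, 1649, 0]) cube([66, 66, 496]);
translate([2083, 265, 0]) cube([66, 66, 496]);
translate([2083, 1649, 0]) cube([66, 66, 496]);
translate([170, 265, 238]) cube([1913, 21, 193]);
translate([170, 1694, 238]) cube([1913, 21, 193]);
translate([104, 331, 238]) cube([21, 1318, 193]);
translate([2128, 331, 238]) cube([21, 1318, 193]);
translate([222, 265, 431]) cube([72, 1450, 23]);
translate([346, 265, 431]) cube([72, 1450, 23]);
translate([470, 265, 431]) cube([72, 1450, 23]);
translate([594, 265, 431]) cube([72, 1450, 23]);
translate([718, 265, 431]) cube([72, 1450, 23]);
translate([842, 265, 431]) cube([72, 1450, 23]);
translate([966, 265, 431]) cube([72, 1450, 23]);
translate([1090, 265, 431]) cube([72, 1450, 23]);
translate([1214, 265, 431]) cube([72, 1450, 23]);
translate([1338, 265, 431]) cube([72, 1450, 23]);
translate([1462, 265, 431]) cube([72, 1450, 23]);
translate([1586, 265, 431]) cube([72, 1450, 23]);
translate([1710, 265, 431]) cube([72, 1450, 23]);
translate([1834, 265, 431]) cube([72, 1450, 23]);
translate([1958, 265, 431]) cube([72, 1450, 23]);


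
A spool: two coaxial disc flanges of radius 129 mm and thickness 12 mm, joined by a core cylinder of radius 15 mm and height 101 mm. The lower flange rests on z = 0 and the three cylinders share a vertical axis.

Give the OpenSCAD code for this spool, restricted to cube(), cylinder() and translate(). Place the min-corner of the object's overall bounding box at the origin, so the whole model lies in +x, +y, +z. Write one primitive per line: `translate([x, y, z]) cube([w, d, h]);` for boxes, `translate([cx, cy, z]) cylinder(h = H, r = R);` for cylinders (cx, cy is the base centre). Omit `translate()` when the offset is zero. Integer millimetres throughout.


translate([129, 129, 0]) cylinder(h = 12, r = 129);
translate([129, 129, 12]) cylinder(h = 101, r = 15);
translate([129, 129, 113]) cylinder(h = 12, r = 129);


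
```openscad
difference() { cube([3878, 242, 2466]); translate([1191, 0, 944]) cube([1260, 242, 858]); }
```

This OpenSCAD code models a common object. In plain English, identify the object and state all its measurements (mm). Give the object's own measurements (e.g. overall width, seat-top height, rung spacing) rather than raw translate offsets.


A wall 3878 mm long (x), 242 mm thick (y), 2466 mm tall, with a rectangular window opening cut through it. The opening is 1260 mm wide and 858 mm tall; its sill is at z = 944 mm and its near (−x) edge is 1191 mm from the wall's −x end. The opening passes through the full wall thickness.


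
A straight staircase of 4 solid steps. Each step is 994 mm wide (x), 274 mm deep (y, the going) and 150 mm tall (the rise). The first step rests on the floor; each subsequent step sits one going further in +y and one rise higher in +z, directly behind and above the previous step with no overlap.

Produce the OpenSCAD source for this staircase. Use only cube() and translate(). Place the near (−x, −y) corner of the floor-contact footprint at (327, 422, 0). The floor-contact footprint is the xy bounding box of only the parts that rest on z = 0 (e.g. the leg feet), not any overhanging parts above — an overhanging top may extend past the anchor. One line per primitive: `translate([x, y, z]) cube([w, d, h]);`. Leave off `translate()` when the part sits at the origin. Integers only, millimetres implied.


translate([327, 422, 0]) cube([994, 274, 150]);
translate([327, 696, 150]) cube([994, 274, 150]);
translate([327, 970, 300]) cube([994, 274, 150]);
translate([327, 1244, 450]) cube([994, 274, 150]);


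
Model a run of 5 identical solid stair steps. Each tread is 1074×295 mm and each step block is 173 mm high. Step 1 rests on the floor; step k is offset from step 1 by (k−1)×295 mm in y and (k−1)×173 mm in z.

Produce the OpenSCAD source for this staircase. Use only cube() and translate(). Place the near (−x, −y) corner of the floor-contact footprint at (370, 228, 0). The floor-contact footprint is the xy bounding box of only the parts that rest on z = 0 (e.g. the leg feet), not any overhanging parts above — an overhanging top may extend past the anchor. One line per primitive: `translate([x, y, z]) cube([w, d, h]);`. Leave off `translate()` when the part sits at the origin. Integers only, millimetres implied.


translate([370, 228, 0]) cube([1074, 295, 173]);
translate([370, 523, 173]) cube([1074, 295, 173]);
translate([370, 818, 346]) cube([1074, 295, 173]);
translate([370, 1113, 519]) cube([1074, 295, 173]);
translate([370, 1408, 692]) cube([1074, 295, 173]);


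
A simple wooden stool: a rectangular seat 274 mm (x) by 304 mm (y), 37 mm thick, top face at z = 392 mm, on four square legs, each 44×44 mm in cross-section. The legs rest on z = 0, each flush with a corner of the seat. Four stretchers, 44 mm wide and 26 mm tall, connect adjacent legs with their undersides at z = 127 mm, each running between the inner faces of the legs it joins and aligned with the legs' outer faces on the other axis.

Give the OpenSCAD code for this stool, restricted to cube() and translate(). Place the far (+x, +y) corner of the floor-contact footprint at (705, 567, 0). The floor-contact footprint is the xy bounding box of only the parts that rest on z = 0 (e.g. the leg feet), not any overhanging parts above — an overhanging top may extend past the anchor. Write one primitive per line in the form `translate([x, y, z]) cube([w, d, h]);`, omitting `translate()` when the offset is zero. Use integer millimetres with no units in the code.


translate([431, 263, 355]) cube([274, 304, 37]);
translate([431, 263, 0]) cube([44, 44, 355]);
translate([661, 263, 0]) cube([44, 44, 355]);
translate([431, 523, 0]) cube([44, 44, 355]);
translate([661, 523, 0]) cube([44, 44, 355]);
translate([475, 263, 127]) cube([186, 44, 26]);
translate([475, 523, 127]) cube([186, 44, 26]);
translate([431, 307, 127]) cube([44, 216, 26]);
translate([661, 307, 127]) cube([44, 216, 26]);


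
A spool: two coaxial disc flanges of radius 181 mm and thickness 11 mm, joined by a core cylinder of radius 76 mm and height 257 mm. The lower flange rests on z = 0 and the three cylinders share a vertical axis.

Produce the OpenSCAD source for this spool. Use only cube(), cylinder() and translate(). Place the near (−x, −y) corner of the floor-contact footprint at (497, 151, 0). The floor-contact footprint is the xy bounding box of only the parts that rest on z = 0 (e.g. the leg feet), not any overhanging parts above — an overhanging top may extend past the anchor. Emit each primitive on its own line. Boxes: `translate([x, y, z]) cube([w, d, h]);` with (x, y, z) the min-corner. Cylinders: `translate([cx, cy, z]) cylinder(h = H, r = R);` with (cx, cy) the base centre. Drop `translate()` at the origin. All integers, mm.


translate([678, 332, 0]) cylinder(h = 11, r = 181);
translate([678, 332, 11]) cylinder(h = 257, r = 76);
translate([678, 332, 268]) cylinder(h = 11, r = 181);


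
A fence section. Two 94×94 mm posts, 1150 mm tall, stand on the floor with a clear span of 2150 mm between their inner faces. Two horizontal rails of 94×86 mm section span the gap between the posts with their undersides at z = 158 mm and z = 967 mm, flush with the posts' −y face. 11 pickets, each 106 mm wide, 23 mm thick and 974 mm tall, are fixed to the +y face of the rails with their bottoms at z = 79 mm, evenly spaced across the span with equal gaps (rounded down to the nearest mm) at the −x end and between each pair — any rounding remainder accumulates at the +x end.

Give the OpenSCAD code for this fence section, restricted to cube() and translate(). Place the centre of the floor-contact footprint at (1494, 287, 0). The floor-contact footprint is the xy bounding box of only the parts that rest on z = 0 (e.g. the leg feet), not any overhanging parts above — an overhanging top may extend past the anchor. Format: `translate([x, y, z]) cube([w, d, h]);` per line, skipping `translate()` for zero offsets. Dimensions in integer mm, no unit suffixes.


translate([325, 240, 0]) cube([94, 94, 1150]);
translate([2569, 240, 0]) cube([94, 94, 1150]);
translate([419, 240, 158]) cube([2150, 94, 86]);
translate([419, 240, 967]) cube([2150, 94, 86]);
translate([501, 334, 79]) cube([106, 23, 974]);
translate([689, 334, 79]) cube([106, 23, 974]);
translate([877, 334, 79]) cube([106, 23, 974]);
translate([1065, 334, 79]) cube([106, 23, 974]);
translate([1253, 334, 79]) cube([106, 23, 974]);
translate([1441, 334, 79]) cube([106, 23, 974]);
translate([1629, 334, 79]) cube([106, 23, 974]);
translate([1817, 334, 79]) cube([106, 23, 974]);
translate([2005, 334, 79]) cube([106, 23, 974]);
translate([2193, 334, 79]) cube([106, 23, 974]);
translate([2381, 334, 79]) cube([106, 23, 974]);


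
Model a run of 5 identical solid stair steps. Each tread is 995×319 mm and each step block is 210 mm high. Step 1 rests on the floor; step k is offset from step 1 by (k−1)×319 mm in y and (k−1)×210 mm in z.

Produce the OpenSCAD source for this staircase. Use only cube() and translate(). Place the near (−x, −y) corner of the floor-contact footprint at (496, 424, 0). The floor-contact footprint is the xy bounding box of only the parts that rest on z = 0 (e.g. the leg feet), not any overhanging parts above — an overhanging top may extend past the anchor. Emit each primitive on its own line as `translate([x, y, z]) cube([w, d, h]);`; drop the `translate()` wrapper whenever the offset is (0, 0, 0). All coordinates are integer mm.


translate([496, 424, 0]) cube([995, 319, 210]);
translate([496, 743, 210]) cube([995, 319, 210]);
translate([496, 1062, 420]) cube([995, 319, 210]);
translate([496, 1381, 630]) cube([995, 319, 210]);
translate([496, 1700, 840]) cube([995, 319, 210]);


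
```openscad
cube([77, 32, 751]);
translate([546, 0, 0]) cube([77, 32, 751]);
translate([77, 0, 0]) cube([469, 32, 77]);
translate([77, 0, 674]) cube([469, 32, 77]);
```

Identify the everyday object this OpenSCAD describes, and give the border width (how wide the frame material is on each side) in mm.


A picture frame. The border width is 77 mm.

Four thin pieces enclosing a rectangular opening — a picture frame. The two full-height stiles are 751 mm tall; the top rail sits at z = 674 and is 77 mm tall, so the border above the opening is 751 − 674 = 77 mm, matching the stile x-width.


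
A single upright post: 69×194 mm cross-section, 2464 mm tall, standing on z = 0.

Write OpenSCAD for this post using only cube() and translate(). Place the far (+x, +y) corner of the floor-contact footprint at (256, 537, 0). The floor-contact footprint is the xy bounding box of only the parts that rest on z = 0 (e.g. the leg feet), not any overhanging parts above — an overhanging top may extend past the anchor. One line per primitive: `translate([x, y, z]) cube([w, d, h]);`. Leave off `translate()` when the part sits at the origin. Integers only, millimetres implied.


translate([187, 343, 0]) cube([69, 194, 2464]);


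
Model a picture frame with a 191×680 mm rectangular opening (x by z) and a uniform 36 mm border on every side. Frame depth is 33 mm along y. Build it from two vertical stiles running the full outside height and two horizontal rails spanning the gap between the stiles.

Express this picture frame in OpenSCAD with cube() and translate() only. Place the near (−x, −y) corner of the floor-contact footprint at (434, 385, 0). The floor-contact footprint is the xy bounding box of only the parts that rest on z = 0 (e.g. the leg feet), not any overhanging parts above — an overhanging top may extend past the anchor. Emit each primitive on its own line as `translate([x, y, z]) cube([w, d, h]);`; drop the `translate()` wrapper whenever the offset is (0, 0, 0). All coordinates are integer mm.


translate([434, 385, 0]) cube([36, 33, 752]);
translate([661, 385, 0]) cube([36, 33, 752]);
translate([470, 385, 0]) cube([191, 33, 36]);
translate([470, 385, 716]) cube([191, 33, 36]);


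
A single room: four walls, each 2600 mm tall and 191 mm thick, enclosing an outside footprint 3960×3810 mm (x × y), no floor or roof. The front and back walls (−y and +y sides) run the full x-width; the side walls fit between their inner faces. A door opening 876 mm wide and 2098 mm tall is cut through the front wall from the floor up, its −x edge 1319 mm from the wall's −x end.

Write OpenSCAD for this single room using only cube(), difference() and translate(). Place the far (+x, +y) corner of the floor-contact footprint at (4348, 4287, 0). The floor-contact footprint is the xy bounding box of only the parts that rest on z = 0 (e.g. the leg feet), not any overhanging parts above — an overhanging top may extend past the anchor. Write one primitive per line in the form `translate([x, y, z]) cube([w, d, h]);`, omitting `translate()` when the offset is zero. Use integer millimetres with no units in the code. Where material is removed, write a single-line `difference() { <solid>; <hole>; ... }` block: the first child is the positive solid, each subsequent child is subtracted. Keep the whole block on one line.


difference() { translate([388, 477, 0]) cube([3960, 191, 2600]); translate([1707, 477, 0]) cube([876, 191, 2098]); }
translate([388, 4096, 0]) cube([3960, 191, 2600]);
translate([388, 668, 0]) cube([191, 3428, 2600]);
translate([4157, 668, 0]) cube([191, 3428, 2600]);


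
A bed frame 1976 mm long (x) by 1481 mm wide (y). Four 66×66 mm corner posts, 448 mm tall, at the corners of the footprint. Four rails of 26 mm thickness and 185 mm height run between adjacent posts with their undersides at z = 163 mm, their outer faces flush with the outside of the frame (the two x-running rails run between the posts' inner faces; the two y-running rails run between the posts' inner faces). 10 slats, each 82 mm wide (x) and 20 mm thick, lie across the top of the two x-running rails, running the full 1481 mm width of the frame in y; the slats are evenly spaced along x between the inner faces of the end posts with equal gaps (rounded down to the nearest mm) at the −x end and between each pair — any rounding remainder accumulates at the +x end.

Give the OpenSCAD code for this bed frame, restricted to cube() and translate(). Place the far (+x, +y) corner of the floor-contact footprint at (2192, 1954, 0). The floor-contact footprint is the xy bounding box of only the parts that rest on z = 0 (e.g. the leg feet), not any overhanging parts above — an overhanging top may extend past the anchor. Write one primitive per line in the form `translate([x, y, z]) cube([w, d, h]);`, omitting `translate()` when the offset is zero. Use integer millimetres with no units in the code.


translate([216, 473, 0]) cube([66, 66, 448]);
translate([216, 1888, 0]) cube([66, 66, 448]);
translate([2126, 473, 0]) cube([66, 66, 448]);
translate([2126, 1888, 0]) cube([66, 66, 448]);
translate([282, 473, 163]) cube([1844, 26, 185]);
translate([282, 1928, 163]) cube([1844, 26, 185]);
translate([216, 539, 163]) cube([26, 1349, 185]);
translate([2166, 539, 163]) cube([26, 1349, 185]);
translate([375, 473, 348]) cube([82, 1481, 20]);
translate([550, 473, 348]) cube([82, 1481, 20]);
translate([725, 473, 348]) cube([82, 1481, 20]);
translate([900, 473, 348]) cube([82, 1481, 20]);
translate([1075, 473, 348]) cube([82, 1481, 20]);
translate([1250, 473, 348]) cube([82, 1481, 20]);
translate([1425, 473, 348]) cube([82, 1481, 20]);
translate([1600, 473, 348]) cube([82, 1481, 20]);
translate([1775, 473, 348]) cube([82, 1481, 20]);
translate([1950, 473, 348]) cube([82, 1481, 20]);


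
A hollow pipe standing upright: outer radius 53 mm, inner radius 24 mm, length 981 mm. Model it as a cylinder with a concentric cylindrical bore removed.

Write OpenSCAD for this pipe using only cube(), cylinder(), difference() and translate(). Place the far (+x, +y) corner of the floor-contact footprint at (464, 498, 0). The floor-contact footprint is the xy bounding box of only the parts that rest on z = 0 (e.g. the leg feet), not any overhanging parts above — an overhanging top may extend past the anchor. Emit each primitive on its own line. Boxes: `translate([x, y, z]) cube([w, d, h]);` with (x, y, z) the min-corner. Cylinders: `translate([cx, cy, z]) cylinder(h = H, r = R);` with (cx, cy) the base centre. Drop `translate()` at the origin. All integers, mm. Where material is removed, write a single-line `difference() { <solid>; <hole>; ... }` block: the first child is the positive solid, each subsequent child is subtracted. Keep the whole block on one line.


difference() { translate([411, 445, 0]) cylinder(h = 981, r = 53); translate([411, 445, 0]) cylinder(h = 981, r = 24); }


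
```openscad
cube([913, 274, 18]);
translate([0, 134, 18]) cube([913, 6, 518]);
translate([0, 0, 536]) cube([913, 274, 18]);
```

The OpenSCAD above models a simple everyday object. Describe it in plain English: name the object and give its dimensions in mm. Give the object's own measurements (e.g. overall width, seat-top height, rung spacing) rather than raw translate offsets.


An I-beam lying along x, 913 mm long. Overall section height 554 mm. Two flanges 274 mm wide (y) and 18 mm thick, one on the floor and one at the top; a web 6 mm thick runs between them, centred on the flange width.


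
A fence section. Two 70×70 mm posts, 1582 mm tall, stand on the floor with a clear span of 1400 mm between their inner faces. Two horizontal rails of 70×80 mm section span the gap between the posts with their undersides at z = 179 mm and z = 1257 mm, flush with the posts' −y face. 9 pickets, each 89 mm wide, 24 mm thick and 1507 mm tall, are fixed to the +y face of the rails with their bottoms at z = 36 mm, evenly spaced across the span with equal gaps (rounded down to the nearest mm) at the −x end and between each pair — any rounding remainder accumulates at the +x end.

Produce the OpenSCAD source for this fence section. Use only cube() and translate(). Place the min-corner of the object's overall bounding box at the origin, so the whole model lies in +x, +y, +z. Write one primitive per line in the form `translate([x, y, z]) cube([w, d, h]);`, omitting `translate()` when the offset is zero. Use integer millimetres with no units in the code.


cube([70, 70, 1582]);
translate([1470, 0, 0]) cube([70, 70, 1582]);
translate([70, 0, 179]) cube([1400, 70, 80]);
translate([70, 0, 1257]) cube([1400, 70, 80]);
translate([129, 70, 36]) cube([89, 24, 1507]);
translate([277, 70, 36]) cube([89, 24, 1507]);
translate([425, 70, 36]) cube([89, 24, 1507]);
translate([573, 70, 36]) cube([89, 24, 1507]);
translate([721, 70, 36]) cube([89, 24, 1507]);
translate([869, 70, 36]) cube([89, 24, 1507]);
translate([1017, 70, 36]) cube([89, 24, 1507]);
translate([1165, 70, 36]) cube([89, 24, 1507]);
translate([1313, 70, 36]) cube([89, 24, 1507]);


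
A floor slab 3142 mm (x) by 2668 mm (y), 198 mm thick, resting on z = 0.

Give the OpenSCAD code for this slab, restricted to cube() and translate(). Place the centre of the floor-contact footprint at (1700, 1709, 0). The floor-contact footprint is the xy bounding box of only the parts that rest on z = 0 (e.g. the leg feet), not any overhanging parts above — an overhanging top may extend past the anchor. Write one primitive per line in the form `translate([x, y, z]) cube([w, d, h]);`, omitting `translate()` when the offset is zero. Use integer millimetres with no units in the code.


translate([129, 375, 0]) cube([3142, 2668, 198]);


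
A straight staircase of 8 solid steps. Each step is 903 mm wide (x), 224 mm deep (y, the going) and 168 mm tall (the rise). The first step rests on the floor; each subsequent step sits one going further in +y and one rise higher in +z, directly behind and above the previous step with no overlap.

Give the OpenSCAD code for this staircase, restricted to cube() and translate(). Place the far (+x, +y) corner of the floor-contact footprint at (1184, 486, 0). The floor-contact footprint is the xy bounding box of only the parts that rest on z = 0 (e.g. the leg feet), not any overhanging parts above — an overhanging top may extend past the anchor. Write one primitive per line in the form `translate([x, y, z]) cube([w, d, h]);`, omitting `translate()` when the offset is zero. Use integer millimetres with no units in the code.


translate([281, 262, 0]) cube([903, 224, 168]);
translate([281, 486, 168]) cube([903, 224, 168]);
translate([281, 710, 336]) cube([903, 224, 168]);
translate([281, 934, 504]) cube([903, 224, 168]);
translate([281, 1158, 672]) cube([903, 224, 168]);
translate([281, 1382, 840]) cube([903, 224, 168]);
translate([281, 1606, 1008]) cube([903, 224, 168]);
translate([281, 1830, 1176]) cube([903, 224, 168]);


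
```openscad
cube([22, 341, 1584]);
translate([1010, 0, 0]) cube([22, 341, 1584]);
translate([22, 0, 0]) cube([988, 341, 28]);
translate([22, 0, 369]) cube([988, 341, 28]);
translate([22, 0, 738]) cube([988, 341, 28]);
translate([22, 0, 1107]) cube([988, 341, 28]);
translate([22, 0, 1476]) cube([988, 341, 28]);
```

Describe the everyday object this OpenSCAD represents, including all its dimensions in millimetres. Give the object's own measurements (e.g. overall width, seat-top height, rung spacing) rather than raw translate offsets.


An open bookshelf. Two side panels, each 22 mm thick, 341 mm deep and 1584 mm tall, stand 1032 mm apart (outside-to-outside). Between them sit 5 shelves, each 28 mm thick and 341 mm deep, spanning the full gap between the sides. The bottom shelf rests on the floor (its underside at z = 0) and the clear gap between one shelf's top and the next shelf's underside is 341 mm.


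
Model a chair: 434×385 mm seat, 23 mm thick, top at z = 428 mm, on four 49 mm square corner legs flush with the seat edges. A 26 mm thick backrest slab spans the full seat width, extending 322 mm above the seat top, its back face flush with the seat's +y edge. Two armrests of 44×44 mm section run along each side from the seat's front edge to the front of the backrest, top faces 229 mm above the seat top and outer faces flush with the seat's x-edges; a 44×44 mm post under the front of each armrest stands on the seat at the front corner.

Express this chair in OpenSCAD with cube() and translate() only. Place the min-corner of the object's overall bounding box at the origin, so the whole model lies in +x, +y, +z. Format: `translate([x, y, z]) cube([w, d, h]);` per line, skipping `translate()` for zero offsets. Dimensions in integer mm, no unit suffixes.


// leg_h = 428 - 23 = 405
// arm post h = 229 - 44 = 185
translate([0, 0, 405]) cube([434, 385, 23]);
cube([49, 49, 405]);
translate([385, 0, 0]) cube([49, 49, 405]);
translate([0, 336, 0]) cube([49, 49, 405]);
translate([385, 336, 0]) cube([49, 49, 405]);
translate([0, 359, 428]) cube([434, 26, 322]);
translate([0, 0, 613]) cube([44, 359, 44]);
translate([390, 0, 613]) cube([44, 359, 44]);
translate([0, 0, 428]) cube([44, 44, 185]);
translate([390, 0, 428]) cube([44, 44, 185]);


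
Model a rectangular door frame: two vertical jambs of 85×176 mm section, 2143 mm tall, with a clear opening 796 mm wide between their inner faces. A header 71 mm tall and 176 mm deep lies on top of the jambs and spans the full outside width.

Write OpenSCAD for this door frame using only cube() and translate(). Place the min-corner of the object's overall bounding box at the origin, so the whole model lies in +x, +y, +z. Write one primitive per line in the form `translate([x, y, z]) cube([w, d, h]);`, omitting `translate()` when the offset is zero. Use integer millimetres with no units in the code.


cube([85, 176, 2143]);
translate([881, 0, 0]) cube([85, 176, 2143]);
translate([0, 0, 2143]) cube([966, 176, 71]);


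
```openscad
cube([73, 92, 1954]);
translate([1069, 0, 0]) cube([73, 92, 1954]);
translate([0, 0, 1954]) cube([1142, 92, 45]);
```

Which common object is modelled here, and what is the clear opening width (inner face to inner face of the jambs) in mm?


A door frame. The clear opening width is 996 mm.

Two 1954 mm tall posts with a header on top — a door frame. The left jamb is 73 mm wide at x = 0; the right jamb starts at x = 1069. The clear opening is 1069 − 73 = 996 mm.


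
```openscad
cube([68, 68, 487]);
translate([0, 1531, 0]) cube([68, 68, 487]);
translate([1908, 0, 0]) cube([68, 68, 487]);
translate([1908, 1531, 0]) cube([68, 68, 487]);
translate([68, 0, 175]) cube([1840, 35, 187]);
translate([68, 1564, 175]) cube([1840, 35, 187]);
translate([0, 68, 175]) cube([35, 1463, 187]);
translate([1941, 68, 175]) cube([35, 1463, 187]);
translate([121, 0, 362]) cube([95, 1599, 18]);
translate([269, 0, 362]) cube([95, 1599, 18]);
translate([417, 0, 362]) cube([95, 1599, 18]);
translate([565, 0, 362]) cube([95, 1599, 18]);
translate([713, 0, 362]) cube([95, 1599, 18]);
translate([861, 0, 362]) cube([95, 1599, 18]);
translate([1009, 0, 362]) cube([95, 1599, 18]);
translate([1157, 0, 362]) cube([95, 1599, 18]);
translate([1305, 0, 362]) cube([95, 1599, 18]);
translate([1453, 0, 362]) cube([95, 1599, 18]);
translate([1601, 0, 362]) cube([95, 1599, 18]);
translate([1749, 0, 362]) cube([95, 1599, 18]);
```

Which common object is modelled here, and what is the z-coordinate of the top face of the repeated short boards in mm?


A bed frame. The slat-top height is 380 mm.

Four posts, four rails, and a row of slats — a bed frame. Slats sit on the rails at z = 175 + 187 = 362; with slat thickness 18, the top is 380 mm.
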